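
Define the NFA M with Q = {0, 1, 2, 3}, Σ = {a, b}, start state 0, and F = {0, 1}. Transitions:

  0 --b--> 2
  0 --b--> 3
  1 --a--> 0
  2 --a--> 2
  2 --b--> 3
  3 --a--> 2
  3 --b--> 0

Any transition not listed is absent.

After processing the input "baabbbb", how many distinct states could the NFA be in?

2

Start in {0}.
Read 'b': 0→{2, 3}; now {2, 3}.
Read 'a': 2→{2}, 3→{2}; now {2}.
Read 'a': 2→{2}; now {2}.
Read 'b': 2→{3}; now {3}.
Read 'b': 3→{0}; now {0}.
Read 'b': 0→{2, 3}; now {2, 3}.
Read 'b': 2→{3}, 3→{0}; now {0, 3}.
That set has 2 states.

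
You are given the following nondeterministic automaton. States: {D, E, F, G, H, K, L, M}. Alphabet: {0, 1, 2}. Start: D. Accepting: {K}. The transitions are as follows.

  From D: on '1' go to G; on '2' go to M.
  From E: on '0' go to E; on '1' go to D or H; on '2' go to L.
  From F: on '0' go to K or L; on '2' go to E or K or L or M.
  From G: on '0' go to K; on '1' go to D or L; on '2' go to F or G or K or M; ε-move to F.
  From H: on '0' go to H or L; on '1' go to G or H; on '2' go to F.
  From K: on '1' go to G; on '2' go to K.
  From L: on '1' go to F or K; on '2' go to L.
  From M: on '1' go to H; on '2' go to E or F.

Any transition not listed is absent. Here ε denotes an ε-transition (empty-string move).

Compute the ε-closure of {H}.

{H}

Begin with {H}.
No ε-moves leave this set, so the closure equals the set itself.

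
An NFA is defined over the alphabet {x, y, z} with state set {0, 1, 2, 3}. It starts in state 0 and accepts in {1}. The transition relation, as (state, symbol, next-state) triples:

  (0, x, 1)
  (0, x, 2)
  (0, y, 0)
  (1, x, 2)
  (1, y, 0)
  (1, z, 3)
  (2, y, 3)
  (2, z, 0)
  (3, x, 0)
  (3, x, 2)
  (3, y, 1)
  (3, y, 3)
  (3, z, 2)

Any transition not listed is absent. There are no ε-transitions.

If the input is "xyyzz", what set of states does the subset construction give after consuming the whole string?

{0, 2}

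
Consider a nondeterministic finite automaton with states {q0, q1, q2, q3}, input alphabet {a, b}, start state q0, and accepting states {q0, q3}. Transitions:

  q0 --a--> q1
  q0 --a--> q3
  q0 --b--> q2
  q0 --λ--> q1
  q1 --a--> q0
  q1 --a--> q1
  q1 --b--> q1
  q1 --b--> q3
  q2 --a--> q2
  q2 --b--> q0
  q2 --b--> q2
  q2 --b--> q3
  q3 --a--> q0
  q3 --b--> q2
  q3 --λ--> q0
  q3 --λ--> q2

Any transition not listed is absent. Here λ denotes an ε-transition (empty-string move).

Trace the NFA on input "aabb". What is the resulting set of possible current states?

Start: ε-closure({q0}) = {q0, q1}.
Read 'a': q0→{q1, q3}, q1→{q0, q1}; union {q0, q1, q3}; ε-closure = {q0, q1, q2, q3}.
Read 'a': q0→{q1, q3}, q1→{q0, q1}, q2→{q2}, q3→{q0}; now {q0, q1, q2, q3}.
Read 'b': q0→{q2}, q1→{q1, q3}, q2→{q0, q2, q3}, q3→{q2}; now {q0, q1, q2, q3}.
Read 'b': q0→{q2}, q1→{q1, q3}, q2→{q0, q2, q3}, q3→{q2}; now {q0, q1, q2, q3}.

{q0, q1, q2, q3}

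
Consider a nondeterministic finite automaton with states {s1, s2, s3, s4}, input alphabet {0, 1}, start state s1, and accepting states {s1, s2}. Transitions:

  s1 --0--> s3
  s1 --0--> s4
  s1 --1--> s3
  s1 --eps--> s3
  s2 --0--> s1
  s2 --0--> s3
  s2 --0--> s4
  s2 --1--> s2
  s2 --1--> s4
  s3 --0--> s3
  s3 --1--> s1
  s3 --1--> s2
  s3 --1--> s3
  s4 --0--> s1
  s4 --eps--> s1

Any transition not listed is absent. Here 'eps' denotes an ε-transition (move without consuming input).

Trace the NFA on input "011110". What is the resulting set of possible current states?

{s1, s3, s4}

Start: ε-closure({s1}) = {s1, s3}.
Read '0': {s1, s3} → {s1, s3, s4}.
Read '1': {s1, s3, s4} → {s1, s2, s3}.
Read '1': {s1, s2, s3} → {s1, s2, s3, s4}.
Read '1': {s1, s2, s3, s4} → {s1, s2, s3, s4}.
Read '1': {s1, s2, s3, s4} → {s1, s2, s3, s4}.
Read '0': {s1, s2, s3, s4} → {s1, s3, s4}.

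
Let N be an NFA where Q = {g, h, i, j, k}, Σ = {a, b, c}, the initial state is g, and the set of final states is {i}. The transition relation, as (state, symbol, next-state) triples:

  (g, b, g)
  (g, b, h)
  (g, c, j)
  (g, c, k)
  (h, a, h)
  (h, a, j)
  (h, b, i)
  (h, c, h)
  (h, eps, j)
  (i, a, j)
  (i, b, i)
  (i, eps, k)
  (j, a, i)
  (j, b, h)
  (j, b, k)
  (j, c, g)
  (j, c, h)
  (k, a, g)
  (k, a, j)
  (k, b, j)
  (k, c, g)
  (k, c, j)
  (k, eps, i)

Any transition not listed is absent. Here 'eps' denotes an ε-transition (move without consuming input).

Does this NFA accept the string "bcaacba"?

Yes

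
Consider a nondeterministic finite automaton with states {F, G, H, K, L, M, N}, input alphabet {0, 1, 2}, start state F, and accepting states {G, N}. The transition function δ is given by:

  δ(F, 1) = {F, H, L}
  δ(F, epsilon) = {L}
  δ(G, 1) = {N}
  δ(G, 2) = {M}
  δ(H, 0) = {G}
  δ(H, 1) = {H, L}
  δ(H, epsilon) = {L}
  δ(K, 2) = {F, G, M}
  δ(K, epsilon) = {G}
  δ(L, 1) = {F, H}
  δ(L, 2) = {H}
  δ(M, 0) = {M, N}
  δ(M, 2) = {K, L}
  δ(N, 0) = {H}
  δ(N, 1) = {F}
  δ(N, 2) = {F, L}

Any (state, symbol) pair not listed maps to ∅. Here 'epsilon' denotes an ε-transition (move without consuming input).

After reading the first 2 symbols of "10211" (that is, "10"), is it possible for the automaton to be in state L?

No

Start: ε-closure({F}) = {F, L}.
Read '1': F→{F, H, L}, L→{F, H}; now {F, H, L}.
Read '0': F→∅, H→{G}, L→∅; now {G}.
State L is not in {G}.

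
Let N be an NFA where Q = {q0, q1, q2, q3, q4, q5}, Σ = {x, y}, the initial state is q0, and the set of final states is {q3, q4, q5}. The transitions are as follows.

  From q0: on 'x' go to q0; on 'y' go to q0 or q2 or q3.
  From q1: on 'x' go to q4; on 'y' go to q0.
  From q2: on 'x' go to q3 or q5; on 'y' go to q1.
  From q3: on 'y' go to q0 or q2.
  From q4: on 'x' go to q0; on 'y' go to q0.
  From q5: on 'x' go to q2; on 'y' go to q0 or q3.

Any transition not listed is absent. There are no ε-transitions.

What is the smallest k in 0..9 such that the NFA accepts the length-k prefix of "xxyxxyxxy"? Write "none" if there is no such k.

Start in {q0}.
Read 'x': q0→{q0}; now {q0}.
Read 'x': q0→{q0}; now {q0}.
Read 'y': q0→{q0, q2, q3}; now {q0, q2, q3}.
None of the earlier sets intersect F, but {q0, q2, q3} does.

3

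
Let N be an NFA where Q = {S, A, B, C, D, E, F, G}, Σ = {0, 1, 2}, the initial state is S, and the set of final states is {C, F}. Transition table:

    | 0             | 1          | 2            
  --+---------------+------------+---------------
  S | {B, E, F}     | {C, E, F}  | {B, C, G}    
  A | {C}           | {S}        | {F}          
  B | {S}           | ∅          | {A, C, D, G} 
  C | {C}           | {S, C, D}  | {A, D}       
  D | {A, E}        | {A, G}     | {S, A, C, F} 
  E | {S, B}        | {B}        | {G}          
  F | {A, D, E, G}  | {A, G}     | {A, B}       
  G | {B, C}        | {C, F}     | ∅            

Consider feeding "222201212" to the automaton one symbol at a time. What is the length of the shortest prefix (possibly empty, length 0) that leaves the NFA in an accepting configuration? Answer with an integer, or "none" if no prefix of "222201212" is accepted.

1

Start in {S}.
Read '2': {S} → {B, C, G}.
None of the earlier sets intersect F, but {B, C, G} does.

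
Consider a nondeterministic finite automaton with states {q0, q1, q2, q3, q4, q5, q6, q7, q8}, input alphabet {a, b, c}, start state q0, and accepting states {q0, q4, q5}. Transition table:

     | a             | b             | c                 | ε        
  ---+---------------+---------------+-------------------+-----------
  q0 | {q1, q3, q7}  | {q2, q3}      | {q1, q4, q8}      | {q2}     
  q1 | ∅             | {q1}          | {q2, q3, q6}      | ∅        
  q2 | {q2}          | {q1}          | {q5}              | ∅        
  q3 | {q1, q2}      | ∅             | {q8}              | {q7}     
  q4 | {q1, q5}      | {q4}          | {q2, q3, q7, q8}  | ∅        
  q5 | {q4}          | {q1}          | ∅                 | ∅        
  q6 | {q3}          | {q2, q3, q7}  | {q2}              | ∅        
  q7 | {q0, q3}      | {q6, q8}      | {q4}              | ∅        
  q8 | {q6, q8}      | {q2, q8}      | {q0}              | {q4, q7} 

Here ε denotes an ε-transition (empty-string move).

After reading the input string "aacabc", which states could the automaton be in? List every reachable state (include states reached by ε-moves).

{q0, q2, q3, q4, q5, q6, q7, q8}

Start: ε-closure({q0}) = {q0, q2}.
Read 'a': q0→{q1, q3, q7}, q2→{q2}; now {q1, q2, q3, q7}.
Read 'a': q1→∅, q2→{q2}, q3→{q1, q2}, q7→{q0, q3}; union {q0, q1, q2, q3}; ε-closure = {q0, q1, q2, q3, q7}.
Read 'c': q0→{q1, q4, q8}, q1→{q2, q3, q6}, q2→{q5}, q3→{q8}, q7→{q4}; union {q1, q2, q3, q4, q5, q6, q8}; ε-closure = {q1, q2, q3, q4, q5, q6, q7, q8}.
Read 'a': q1→∅, q2→{q2}, q3→{q1, q2}, q4→{q1, q5}, q5→{q4}, q6→{q3}, q7→{q0, q3}, q8→{q6, q8}; union {q0, q1, q2, q3, q4, q5, q6, q8}; ε-closure = {q0, q1, q2, q3, q4, q5, q6, q7, q8}.
Read 'b': q0→{q2, q3}, q1→{q1}, q2→{q1}, q3→∅, q4→{q4}, q5→{q1}, q6→{q2, q3, q7}, q7→{q6, q8}, q8→{q2, q8}; now {q1, q2, q3, q4, q6, q7, q8}.
Read 'c': q1→{q2, q3, q6}, q2→{q5}, q3→{q8}, q4→{q2, q3, q7, q8}, q6→{q2}, q7→{q4}, q8→{q0}; now {q0, q2, q3, q4, q5, q6, q7, q8}.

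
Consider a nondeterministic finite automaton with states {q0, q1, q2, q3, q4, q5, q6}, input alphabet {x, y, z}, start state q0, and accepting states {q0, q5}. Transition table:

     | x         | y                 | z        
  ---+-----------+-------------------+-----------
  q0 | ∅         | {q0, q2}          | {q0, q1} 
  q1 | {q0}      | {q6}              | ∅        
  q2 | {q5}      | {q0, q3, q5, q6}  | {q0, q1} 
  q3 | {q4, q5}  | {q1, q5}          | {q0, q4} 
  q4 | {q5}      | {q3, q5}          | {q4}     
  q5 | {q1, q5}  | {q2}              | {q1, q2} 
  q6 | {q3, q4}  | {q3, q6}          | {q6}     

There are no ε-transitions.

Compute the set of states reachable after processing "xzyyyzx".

∅

Start in {q0}.
Read 'x': {q0} → ∅.
The set is empty and remains empty for the remaining 6 symbols.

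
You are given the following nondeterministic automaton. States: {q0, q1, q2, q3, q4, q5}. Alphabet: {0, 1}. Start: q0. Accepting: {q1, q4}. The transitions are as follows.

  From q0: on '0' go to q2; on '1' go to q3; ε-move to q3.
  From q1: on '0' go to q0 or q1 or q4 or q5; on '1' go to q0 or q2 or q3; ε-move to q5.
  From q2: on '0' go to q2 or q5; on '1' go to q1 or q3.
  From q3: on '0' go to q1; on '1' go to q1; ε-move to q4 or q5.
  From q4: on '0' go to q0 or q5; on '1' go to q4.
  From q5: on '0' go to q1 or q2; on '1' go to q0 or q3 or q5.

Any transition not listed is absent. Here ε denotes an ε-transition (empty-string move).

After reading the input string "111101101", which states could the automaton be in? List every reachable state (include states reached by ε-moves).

{q0, q1, q2, q3, q4, q5}

Start: ε-closure({q0}) = {q0, q3, q4, q5}.
Read '1': {q0, q3, q4, q5} → {q0, q1, q3, q4, q5}.
Read '1': {q0, q1, q3, q4, q5} → {q0, q1, q2, q3, q4, q5}.
Read '1': {q0, q1, q2, q3, q4, q5} → {q0, q1, q2, q3, q4, q5}.
Read '1': {q0, q1, q2, q3, q4, q5} → {q0, q1, q2, q3, q4, q5}.
Read '0': {q0, q1, q2, q3, q4, q5} → {q0, q1, q2, q3, q4, q5}.
Read '1': {q0, q1, q2, q3, q4, q5} → {q0, q1, q2, q3, q4, q5}.
Read '1': {q0, q1, q2, q3, q4, q5} → {q0, q1, q2, q3, q4, q5}.
Read '0': {q0, q1, q2, q3, q4, q5} → {q0, q1, q2, q3, q4, q5}.
Read '1': {q0, q1, q2, q3, q4, q5} → {q0, q1, q2, q3, q4, q5}.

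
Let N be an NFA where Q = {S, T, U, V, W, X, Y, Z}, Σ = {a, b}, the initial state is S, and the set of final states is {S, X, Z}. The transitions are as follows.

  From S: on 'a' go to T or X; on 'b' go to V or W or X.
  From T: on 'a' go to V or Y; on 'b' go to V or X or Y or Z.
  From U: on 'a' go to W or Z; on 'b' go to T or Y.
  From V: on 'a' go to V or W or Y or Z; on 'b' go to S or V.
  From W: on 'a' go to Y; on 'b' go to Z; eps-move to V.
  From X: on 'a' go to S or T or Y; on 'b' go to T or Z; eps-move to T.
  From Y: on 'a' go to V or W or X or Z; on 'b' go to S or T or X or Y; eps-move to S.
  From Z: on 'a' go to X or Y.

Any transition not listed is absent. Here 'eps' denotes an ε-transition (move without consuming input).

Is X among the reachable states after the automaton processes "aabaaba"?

Start in {S}.
Read 'a': S→{T, X}; now {T, X}.
Read 'a': T→{V, Y}, X→{S, T, Y}; now {S, T, V, Y}.
Read 'b': S→{V, W, X}, T→{V, X, Y, Z}, V→{S, V}, Y→{S, T, X, Y}; now {S, T, V, W, X, Y, Z}.
Read 'a': S→{T, X}, T→{V, Y}, V→{V, W, Y, Z}, W→{Y}, X→{S, T, Y}, Y→{V, W, X, Z}, Z→{X, Y}; now {S, T, V, W, X, Y, Z}.
Read 'a': S→{T, X}, T→{V, Y}, V→{V, W, Y, Z}, W→{Y}, X→{S, T, Y}, Y→{V, W, X, Z}, Z→{X, Y}; now {S, T, V, W, X, Y, Z}.
Read 'b': S→{V, W, X}, T→{V, X, Y, Z}, V→{S, V}, W→{Z}, X→{T, Z}, Y→{S, T, X, Y}, Z→∅; now {S, T, V, W, X, Y, Z}.
Read 'a': S→{T, X}, T→{V, Y}, V→{V, W, Y, Z}, W→{Y}, X→{S, T, Y}, Y→{V, W, X, Z}, Z→{X, Y}; now {S, T, V, W, X, Y, Z}.
State X is in {S, T, V, W, X, Y, Z}.

Yes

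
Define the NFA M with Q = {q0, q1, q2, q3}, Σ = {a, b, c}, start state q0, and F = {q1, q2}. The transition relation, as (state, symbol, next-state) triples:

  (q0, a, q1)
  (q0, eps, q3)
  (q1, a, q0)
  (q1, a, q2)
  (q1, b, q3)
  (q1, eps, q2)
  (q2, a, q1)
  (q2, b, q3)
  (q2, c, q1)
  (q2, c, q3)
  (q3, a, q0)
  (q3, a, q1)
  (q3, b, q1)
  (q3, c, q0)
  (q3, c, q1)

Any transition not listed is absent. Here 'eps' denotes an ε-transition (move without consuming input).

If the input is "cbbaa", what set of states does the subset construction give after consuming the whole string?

Start: ε-closure({q0}) = {q0, q3}.
Read 'c': q0→∅, q3→{q0, q1}; union {q0, q1}; ε-closure = {q0, q1, q2, q3}.
Read 'b': q0→∅, q1→{q3}, q2→{q3}, q3→{q1}; union {q1, q3}; ε-closure = {q1, q2, q3}.
Read 'b': q1→{q3}, q2→{q3}, q3→{q1}; union {q1, q3}; ε-closure = {q1, q2, q3}.
Read 'a': q1→{q0, q2}, q2→{q1}, q3→{q0, q1}; union {q0, q1, q2}; ε-closure = {q0, q1, q2, q3}.
Read 'a': q0→{q1}, q1→{q0, q2}, q2→{q1}, q3→{q0, q1}; union {q0, q1, q2}; ε-closure = {q0, q1, q2, q3}.

{q0, q1, q2, q3}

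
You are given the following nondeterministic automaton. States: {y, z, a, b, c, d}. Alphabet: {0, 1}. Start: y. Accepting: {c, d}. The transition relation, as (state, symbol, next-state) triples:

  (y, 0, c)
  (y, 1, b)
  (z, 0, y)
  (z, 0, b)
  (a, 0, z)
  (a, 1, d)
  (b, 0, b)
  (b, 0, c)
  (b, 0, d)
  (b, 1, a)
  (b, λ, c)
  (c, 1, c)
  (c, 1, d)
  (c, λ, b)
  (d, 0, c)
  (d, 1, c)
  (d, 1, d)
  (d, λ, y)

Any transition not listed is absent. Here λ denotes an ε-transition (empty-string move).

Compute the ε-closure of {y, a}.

{y, a}

Begin with {y, a}.
No ε-moves leave this set, so the closure equals the set itself.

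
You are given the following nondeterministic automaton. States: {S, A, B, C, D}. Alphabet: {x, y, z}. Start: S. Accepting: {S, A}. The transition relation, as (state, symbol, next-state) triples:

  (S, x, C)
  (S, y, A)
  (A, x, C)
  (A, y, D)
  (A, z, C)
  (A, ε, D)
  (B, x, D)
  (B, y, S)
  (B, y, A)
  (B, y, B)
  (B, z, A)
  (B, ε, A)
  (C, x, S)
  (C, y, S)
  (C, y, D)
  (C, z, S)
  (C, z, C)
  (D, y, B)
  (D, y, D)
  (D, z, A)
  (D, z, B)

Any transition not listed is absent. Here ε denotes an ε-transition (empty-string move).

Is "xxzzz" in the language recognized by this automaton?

No

Start in {S}.
Read 'x': S→{C}; now {C}.
Read 'x': C→{S}; now {S}.
Read 'z': S→∅; now ∅.
The set is empty and remains empty for the remaining 2 symbols.
The final set ∅ contains no accepting state.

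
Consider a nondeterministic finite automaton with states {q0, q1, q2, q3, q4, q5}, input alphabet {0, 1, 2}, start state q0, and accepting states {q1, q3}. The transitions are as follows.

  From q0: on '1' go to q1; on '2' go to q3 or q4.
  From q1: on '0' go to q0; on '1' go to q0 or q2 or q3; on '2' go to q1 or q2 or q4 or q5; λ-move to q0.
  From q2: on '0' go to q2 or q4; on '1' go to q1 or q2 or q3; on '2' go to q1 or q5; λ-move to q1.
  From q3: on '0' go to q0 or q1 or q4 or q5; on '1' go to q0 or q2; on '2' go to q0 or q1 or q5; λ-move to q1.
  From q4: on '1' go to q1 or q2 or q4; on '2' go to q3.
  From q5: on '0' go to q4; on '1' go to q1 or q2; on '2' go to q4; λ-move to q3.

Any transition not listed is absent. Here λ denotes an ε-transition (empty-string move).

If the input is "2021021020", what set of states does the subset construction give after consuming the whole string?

Start in {q0}.
Read '2': q0→{q3, q4}; union {q3, q4}; ε-closure = {q0, q1, q3, q4}.
Read '0': q0→∅, q1→{q0}, q3→{q0, q1, q4, q5}, q4→∅; union {q0, q1, q4, q5}; ε-closure = {q0, q1, q3, q4, q5}.
Read '2': q0→{q3, q4}, q1→{q1, q2, q4, q5}, q3→{q0, q1, q5}, q4→{q3}, q5→{q4}; now {q0, q1, q2, q3, q4, q5}.
Read '1': q0→{q1}, q1→{q0, q2, q3}, q2→{q1, q2, q3}, q3→{q0, q2}, q4→{q1, q2, q4}, q5→{q1, q2}; now {q0, q1, q2, q3, q4}.
Read '0': q0→∅, q1→{q0}, q2→{q2, q4}, q3→{q0, q1, q4, q5}, q4→∅; union {q0, q1, q2, q4, q5}; ε-closure = {q0, q1, q2, q3, q4, q5}.
Read '2': q0→{q3, q4}, q1→{q1, q2, q4, q5}, q2→{q1, q5}, q3→{q0, q1, q5}, q4→{q3}, q5→{q4}; now {q0, q1, q2, q3, q4, q5}.
Read '1': q0→{q1}, q1→{q0, q2, q3}, q2→{q1, q2, q3}, q3→{q0, q2}, q4→{q1, q2, q4}, q5→{q1, q2}; now {q0, q1, q2, q3, q4}.
Read '0': q0→∅, q1→{q0}, q2→{q2, q4}, q3→{q0, q1, q4, q5}, q4→∅; union {q0, q1, q2, q4, q5}; ε-closure = {q0, q1, q2, q3, q4, q5}.
Read '2': q0→{q3, q4}, q1→{q1, q2, q4, q5}, q2→{q1, q5}, q3→{q0, q1, q5}, q4→{q3}, q5→{q4}; now {q0, q1, q2, q3, q4, q5}.
Read '0': q0→∅, q1→{q0}, q2→{q2, q4}, q3→{q0, q1, q4, q5}, q4→∅, q5→{q4}; union {q0, q1, q2, q4, q5}; ε-closure = {q0, q1, q2, q3, q4, q5}.

{q0, q1, q2, q3, q4, q5}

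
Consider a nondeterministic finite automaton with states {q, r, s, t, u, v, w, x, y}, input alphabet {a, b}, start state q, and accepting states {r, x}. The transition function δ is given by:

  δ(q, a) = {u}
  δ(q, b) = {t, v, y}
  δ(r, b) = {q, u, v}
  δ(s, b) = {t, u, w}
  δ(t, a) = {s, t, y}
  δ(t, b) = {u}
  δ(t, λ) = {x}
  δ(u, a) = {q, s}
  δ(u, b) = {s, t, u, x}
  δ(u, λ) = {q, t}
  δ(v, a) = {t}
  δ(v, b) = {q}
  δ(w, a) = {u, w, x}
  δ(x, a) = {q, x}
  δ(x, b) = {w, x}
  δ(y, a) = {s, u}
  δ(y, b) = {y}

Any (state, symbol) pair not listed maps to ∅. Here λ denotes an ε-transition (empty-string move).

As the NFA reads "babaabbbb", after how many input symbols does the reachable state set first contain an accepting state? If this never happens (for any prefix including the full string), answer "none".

1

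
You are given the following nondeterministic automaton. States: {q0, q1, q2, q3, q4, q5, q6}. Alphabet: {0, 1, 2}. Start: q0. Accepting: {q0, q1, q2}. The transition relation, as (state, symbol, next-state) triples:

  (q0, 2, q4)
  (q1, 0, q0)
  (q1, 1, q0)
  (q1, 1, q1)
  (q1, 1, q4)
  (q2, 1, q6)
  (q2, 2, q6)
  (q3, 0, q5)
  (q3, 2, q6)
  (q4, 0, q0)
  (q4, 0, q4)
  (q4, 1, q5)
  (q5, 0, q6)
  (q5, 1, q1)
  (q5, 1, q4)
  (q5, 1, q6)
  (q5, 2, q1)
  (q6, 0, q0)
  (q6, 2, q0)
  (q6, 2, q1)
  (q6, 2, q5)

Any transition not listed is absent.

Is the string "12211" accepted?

Start in {q0}.
Read '1': {q0} → ∅.
The set is empty and remains empty for the remaining 4 symbols.
The final set ∅ contains no accepting state.

No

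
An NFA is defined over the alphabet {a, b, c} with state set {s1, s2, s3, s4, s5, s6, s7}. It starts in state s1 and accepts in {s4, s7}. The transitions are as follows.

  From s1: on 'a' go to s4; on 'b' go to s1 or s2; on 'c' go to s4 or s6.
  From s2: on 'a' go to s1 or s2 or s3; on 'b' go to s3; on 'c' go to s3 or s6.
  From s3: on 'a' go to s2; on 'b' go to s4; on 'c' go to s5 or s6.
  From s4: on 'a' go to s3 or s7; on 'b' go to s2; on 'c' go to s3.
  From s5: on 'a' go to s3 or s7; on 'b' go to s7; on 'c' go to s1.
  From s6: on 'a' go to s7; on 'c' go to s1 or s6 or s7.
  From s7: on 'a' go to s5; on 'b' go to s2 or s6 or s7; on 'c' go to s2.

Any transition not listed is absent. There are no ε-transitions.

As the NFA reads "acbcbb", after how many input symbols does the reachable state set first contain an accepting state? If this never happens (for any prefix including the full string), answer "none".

Start in {s1}.
Read 'a': s1→{s4}; now {s4}.
None of the earlier sets intersect F, but {s4} does.

1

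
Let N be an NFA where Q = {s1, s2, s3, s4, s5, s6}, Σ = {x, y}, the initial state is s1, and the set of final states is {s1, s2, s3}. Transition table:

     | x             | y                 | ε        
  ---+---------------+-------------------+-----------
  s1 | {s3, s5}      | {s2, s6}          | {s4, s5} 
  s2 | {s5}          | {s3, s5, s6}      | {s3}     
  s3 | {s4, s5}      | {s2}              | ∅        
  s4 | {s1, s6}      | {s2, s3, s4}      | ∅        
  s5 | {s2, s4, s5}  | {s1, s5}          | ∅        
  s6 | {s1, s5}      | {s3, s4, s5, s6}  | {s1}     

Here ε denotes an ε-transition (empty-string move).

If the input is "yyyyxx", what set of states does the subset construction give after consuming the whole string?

Start: ε-closure({s1}) = {s1, s4, s5}.
Read 'y': s1→{s2, s6}, s4→{s2, s3, s4}, s5→{s1, s5}; now {s1, s2, s3, s4, s5, s6}.
Read 'y': s1→{s2, s6}, s2→{s3, s5, s6}, s3→{s2}, s4→{s2, s3, s4}, s5→{s1, s5}, s6→{s3, s4, s5, s6}; now {s1, s2, s3, s4, s5, s6}.
Read 'y': s1→{s2, s6}, s2→{s3, s5, s6}, s3→{s2}, s4→{s2, s3, s4}, s5→{s1, s5}, s6→{s3, s4, s5, s6}; now {s1, s2, s3, s4, s5, s6}.
Read 'y': s1→{s2, s6}, s2→{s3, s5, s6}, s3→{s2}, s4→{s2, s3, s4}, s5→{s1, s5}, s6→{s3, s4, s5, s6}; now {s1, s2, s3, s4, s5, s6}.
Read 'x': s1→{s3, s5}, s2→{s5}, s3→{s4, s5}, s4→{s1, s6}, s5→{s2, s4, s5}, s6→{s1, s5}; now {s1, s2, s3, s4, s5, s6}.
Read 'x': s1→{s3, s5}, s2→{s5}, s3→{s4, s5}, s4→{s1, s6}, s5→{s2, s4, s5}, s6→{s1, s5}; now {s1, s2, s3, s4, s5, s6}.

{s1, s2, s3, s4, s5, s6}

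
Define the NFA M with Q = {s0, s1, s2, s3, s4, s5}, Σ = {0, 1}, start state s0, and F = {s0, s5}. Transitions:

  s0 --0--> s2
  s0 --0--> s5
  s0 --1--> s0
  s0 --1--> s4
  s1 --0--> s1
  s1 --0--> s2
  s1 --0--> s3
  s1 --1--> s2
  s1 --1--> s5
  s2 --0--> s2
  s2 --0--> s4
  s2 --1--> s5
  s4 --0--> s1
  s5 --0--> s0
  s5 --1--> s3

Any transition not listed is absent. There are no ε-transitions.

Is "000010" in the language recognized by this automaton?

Yes

Start in {s0}.
Read '0': s0→{s2, s5}; now {s2, s5}.
Read '0': s2→{s2, s4}, s5→{s0}; now {s0, s2, s4}.
Read '0': s0→{s2, s5}, s2→{s2, s4}, s4→{s1}; now {s1, s2, s4, s5}.
Read '0': s1→{s1, s2, s3}, s2→{s2, s4}, s4→{s1}, s5→{s0}; now {s0, s1, s2, s3, s4}.
Read '1': s0→{s0, s4}, s1→{s2, s5}, s2→{s5}, s3→∅, s4→∅; now {s0, s2, s4, s5}.
Read '0': s0→{s2, s5}, s2→{s2, s4}, s4→{s1}, s5→{s0}; now {s0, s1, s2, s4, s5}.
The final set {s0, s1, s2, s4, s5} contains the accepting states s0, s5.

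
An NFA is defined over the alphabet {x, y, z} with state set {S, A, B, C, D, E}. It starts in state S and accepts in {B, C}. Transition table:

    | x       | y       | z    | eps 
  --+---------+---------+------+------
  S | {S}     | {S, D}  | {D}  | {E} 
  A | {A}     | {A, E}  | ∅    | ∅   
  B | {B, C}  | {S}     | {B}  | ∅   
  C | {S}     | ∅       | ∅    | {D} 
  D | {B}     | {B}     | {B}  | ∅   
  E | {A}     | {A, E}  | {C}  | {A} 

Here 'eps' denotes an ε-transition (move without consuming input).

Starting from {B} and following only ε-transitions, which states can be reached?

Begin with {B}.
No ε-moves leave this set, so the closure equals the set itself.

{B}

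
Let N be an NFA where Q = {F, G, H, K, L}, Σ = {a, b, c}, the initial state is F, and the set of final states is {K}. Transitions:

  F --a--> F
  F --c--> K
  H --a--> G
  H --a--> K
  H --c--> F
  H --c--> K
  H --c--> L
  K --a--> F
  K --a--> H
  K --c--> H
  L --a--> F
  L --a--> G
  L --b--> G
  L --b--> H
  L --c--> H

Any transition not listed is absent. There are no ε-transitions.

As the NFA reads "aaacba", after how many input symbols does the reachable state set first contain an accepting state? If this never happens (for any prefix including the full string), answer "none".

4

Start in {F}.
Read 'a': F→{F}; now {F}.
Read 'a': F→{F}; now {F}.
Read 'a': F→{F}; now {F}.
Read 'c': F→{K}; now {K}.
None of the earlier sets intersect F, but {K} does.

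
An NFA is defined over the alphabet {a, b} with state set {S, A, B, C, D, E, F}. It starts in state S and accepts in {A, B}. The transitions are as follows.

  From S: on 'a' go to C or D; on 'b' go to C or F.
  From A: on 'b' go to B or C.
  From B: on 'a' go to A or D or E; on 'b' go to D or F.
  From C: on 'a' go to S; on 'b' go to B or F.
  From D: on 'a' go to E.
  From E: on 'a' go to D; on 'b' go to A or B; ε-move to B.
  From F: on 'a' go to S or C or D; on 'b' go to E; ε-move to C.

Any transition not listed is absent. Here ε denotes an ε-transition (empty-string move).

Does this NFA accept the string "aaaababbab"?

Yes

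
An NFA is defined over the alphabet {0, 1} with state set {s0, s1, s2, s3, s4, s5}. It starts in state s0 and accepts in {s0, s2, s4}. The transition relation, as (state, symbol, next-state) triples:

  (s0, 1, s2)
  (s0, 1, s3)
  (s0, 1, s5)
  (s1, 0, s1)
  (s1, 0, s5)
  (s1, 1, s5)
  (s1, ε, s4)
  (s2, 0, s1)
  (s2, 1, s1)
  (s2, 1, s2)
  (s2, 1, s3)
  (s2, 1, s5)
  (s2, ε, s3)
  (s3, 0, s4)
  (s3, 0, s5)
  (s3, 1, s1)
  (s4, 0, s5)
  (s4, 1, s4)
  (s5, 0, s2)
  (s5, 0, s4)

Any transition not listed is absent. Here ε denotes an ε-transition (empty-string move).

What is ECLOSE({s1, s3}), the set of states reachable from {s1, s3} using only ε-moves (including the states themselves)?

{s1, s3, s4}

Begin with {s1, s3}.
ε-move s1 → s4; add s4.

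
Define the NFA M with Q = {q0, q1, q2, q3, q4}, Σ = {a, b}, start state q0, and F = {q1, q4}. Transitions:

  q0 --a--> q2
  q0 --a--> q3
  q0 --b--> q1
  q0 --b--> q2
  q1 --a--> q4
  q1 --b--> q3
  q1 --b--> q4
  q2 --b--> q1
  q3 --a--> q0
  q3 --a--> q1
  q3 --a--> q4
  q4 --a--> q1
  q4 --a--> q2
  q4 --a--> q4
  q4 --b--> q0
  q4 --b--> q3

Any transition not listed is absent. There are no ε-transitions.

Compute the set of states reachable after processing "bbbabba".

Start in {q0}.
Read 'b': {q0} → {q1, q2}.
Read 'b': {q1, q2} → {q1, q3, q4}.
Read 'b': {q1, q3, q4} → {q0, q3, q4}.
Read 'a': {q0, q3, q4} → {q0, q1, q2, q3, q4}.
Read 'b': {q0, q1, q2, q3, q4} → {q0, q1, q2, q3, q4}.
Read 'b': {q0, q1, q2, q3, q4} → {q0, q1, q2, q3, q4}.
Read 'a': {q0, q1, q2, q3, q4} → {q0, q1, q2, q3, q4}.

{q0, q1, q2, q3, q4}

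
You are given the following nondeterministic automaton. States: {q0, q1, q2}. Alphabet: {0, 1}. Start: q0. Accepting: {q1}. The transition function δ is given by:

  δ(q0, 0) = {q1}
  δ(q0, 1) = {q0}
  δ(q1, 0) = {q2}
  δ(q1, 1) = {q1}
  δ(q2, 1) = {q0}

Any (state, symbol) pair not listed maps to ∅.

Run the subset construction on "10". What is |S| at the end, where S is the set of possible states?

Start in {q0}.
Read '1': {q0} → {q0}.
Read '0': {q0} → {q1}.
That set has 1 state.

1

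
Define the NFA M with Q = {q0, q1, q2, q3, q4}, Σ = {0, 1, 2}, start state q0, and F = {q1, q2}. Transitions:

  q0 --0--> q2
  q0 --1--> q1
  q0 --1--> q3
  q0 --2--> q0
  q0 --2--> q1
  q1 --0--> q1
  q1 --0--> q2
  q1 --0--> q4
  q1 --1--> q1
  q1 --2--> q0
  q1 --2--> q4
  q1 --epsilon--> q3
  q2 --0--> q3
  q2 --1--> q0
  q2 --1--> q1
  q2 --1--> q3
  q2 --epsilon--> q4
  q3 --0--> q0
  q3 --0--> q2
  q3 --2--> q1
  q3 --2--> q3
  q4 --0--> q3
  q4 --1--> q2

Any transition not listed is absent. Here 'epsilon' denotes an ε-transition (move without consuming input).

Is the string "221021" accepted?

Start in {q0}.
Read '2': q0→{q0, q1}; union {q0, q1}; ε-closure = {q0, q1, q3}.
Read '2': q0→{q0, q1}, q1→{q0, q4}, q3→{q1, q3}; now {q0, q1, q3, q4}.
Read '1': q0→{q1, q3}, q1→{q1}, q3→∅, q4→{q2}; union {q1, q2, q3}; ε-closure = {q1, q2, q3, q4}.
Read '0': q1→{q1, q2, q4}, q2→{q3}, q3→{q0, q2}, q4→{q3}; now {q0, q1, q2, q3, q4}.
Read '2': q0→{q0, q1}, q1→{q0, q4}, q2→∅, q3→{q1, q3}, q4→∅; now {q0, q1, q3, q4}.
Read '1': q0→{q1, q3}, q1→{q1}, q3→∅, q4→{q2}; union {q1, q2, q3}; ε-closure = {q1, q2, q3, q4}.
The final set {q1, q2, q3, q4} contains the accepting states q1, q2.

Yes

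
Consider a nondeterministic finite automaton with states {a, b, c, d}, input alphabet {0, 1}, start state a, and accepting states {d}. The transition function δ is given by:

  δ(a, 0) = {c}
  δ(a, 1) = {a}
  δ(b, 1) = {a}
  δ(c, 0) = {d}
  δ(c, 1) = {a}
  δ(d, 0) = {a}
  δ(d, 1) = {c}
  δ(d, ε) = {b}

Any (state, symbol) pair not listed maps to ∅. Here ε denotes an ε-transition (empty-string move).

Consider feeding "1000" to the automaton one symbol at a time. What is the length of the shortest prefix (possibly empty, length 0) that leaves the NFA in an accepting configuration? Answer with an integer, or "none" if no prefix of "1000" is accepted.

Start in {a}.
Read '1': {a} → {a}.
Read '0': {a} → {c}.
Read '0': {c} → {b, d}.
None of the earlier sets intersect F, but {b, d} does.

3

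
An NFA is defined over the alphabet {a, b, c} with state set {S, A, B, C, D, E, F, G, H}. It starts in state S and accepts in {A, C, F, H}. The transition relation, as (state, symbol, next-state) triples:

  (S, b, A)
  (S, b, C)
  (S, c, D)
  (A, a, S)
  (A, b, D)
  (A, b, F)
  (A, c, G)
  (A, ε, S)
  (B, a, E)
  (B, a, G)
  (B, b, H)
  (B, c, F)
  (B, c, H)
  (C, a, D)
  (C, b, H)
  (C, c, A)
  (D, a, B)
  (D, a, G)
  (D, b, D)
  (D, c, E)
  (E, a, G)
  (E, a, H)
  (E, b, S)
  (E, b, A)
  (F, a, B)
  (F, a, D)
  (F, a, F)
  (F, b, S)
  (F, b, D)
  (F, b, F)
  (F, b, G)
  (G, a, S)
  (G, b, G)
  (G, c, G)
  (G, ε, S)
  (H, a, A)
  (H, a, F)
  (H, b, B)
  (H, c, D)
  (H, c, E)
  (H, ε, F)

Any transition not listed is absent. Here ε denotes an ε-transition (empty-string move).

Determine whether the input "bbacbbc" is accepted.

Yes

Start in {S}.
Read 'b': {S} → {S, A, C}.
Read 'b': {S, A, C} → {S, A, C, D, F, H}.
Read 'a': {S, A, C, D, F, H} → {S, A, B, D, F, G}.
Read 'c': {S, A, B, D, F, G} → {S, D, E, F, G, H}.
Read 'b': {S, D, E, F, G, H} → {S, A, B, C, D, F, G}.
Read 'b': {S, A, B, C, D, F, G} → {S, A, C, D, F, G, H}.
Read 'c': {S, A, C, D, F, G, H} → {S, A, D, E, G}.
The final set {S, A, D, E, G} contains the accepting state A.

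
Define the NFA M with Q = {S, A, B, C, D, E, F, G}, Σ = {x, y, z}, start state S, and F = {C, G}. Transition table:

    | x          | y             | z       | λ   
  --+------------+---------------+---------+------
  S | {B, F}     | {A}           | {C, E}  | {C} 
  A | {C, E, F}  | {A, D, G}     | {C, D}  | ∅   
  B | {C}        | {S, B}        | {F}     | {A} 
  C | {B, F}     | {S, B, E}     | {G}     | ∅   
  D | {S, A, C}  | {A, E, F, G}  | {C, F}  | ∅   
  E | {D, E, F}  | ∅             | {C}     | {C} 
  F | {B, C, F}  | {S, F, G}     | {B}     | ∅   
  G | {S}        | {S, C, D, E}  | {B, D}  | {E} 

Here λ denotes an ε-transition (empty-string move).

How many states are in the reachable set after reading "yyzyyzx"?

7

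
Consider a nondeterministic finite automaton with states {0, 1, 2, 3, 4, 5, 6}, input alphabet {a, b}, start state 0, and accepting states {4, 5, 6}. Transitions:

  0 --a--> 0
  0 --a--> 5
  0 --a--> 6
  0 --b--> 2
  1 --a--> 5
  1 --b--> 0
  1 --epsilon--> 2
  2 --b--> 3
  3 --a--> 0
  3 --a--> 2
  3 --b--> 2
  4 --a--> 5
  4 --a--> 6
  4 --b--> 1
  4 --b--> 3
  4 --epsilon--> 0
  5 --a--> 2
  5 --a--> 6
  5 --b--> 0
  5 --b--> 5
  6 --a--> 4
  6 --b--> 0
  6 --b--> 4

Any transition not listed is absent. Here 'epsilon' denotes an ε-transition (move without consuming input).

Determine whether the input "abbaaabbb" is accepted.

Start in {0}.
Read 'a': 0→{0, 5, 6}; now {0, 5, 6}.
Read 'b': 0→{2}, 5→{0, 5}, 6→{0, 4}; now {0, 2, 4, 5}.
Read 'b': 0→{2}, 2→{3}, 4→{1, 3}, 5→{0, 5}; now {0, 1, 2, 3, 5}.
Read 'a': 0→{0, 5, 6}, 1→{5}, 2→∅, 3→{0, 2}, 5→{2, 6}; now {0, 2, 5, 6}.
Read 'a': 0→{0, 5, 6}, 2→∅, 5→{2, 6}, 6→{4}; now {0, 2, 4, 5, 6}.
Read 'a': 0→{0, 5, 6}, 2→∅, 4→{5, 6}, 5→{2, 6}, 6→{4}; now {0, 2, 4, 5, 6}.
Read 'b': 0→{2}, 2→{3}, 4→{1, 3}, 5→{0, 5}, 6→{0, 4}; now {0, 1, 2, 3, 4, 5}.
Read 'b': 0→{2}, 1→{0}, 2→{3}, 3→{2}, 4→{1, 3}, 5→{0, 5}; now {0, 1, 2, 3, 5}.
Read 'b': 0→{2}, 1→{0}, 2→{3}, 3→{2}, 5→{0, 5}; now {0, 2, 3, 5}.
The final set {0, 2, 3, 5} contains the accepting state 5.

Yes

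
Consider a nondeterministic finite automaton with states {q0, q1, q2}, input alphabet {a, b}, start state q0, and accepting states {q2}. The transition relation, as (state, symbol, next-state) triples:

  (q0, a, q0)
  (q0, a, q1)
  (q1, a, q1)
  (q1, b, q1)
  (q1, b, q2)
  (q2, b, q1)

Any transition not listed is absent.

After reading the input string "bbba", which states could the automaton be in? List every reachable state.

∅

Start in {q0}.
Read 'b': q0→∅; now ∅.
The set is empty and remains empty for the remaining 3 symbols.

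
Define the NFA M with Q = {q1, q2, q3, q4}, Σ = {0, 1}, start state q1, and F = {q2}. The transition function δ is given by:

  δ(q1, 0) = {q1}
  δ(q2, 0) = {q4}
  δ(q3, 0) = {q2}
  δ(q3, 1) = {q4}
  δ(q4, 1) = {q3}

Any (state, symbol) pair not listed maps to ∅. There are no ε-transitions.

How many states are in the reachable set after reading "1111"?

0

Start in {q1}.
Read '1': q1→∅; now ∅.
The set is empty and remains empty for the remaining 3 symbols.
That set has 0 states.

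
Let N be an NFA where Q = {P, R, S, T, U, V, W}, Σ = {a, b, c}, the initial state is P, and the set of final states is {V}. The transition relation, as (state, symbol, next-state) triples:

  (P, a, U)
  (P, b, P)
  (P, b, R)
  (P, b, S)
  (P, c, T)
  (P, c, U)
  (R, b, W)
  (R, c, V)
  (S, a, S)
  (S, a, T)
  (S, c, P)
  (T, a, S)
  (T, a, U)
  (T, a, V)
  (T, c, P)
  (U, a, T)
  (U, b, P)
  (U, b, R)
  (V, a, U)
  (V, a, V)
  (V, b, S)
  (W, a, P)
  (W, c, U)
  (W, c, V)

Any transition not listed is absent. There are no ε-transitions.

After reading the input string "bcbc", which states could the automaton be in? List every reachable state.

{P, T, U, V}

Start in {P}.
Read 'b': {P} → {P, R, S}.
Read 'c': {P, R, S} → {P, T, U, V}.
Read 'b': {P, T, U, V} → {P, R, S}.
Read 'c': {P, R, S} → {P, T, U, V}.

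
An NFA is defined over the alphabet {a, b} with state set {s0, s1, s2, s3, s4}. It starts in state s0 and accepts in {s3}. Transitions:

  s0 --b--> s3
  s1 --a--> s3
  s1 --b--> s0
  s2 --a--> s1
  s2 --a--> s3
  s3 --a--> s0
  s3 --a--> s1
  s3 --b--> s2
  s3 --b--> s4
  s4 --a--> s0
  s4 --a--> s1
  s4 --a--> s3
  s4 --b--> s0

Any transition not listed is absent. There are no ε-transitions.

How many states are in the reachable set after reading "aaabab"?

Start in {s0}.
Read 'a': s0→∅; now ∅.
The set is empty and remains empty for the remaining 5 symbols.
That set has 0 states.

0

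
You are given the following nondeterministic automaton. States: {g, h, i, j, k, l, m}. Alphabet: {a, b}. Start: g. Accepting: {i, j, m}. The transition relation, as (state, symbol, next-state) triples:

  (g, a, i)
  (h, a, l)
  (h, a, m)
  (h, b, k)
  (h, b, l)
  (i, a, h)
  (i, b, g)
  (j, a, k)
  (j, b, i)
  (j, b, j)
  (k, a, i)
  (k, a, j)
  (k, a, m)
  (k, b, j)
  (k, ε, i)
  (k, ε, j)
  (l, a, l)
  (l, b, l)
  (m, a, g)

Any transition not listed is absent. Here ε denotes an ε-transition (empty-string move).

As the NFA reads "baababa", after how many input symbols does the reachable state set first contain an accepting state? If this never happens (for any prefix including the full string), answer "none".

none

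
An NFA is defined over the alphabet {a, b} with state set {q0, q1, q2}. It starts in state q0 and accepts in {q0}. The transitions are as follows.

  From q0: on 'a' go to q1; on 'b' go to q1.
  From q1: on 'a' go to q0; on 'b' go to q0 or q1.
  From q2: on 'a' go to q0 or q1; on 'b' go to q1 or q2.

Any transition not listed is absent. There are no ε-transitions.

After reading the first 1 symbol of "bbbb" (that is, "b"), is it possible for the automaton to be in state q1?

Start in {q0}.
Read 'b': {q0} → {q1}.
State q1 is in {q1}.

Yes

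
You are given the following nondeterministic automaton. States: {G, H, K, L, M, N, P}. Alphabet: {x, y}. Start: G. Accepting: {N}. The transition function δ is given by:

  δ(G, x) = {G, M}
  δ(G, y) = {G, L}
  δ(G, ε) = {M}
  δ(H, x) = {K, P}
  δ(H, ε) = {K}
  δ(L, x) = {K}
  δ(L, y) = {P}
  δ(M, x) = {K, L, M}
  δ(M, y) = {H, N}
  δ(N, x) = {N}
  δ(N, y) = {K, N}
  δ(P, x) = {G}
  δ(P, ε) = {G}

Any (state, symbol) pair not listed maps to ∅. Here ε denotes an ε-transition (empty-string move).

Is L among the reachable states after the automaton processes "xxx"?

Yes

Start: ε-closure({G}) = {G, M}.
Read 'x': {G, M} → {G, K, L, M}.
Read 'x': {G, K, L, M} → {G, K, L, M}.
Read 'x': {G, K, L, M} → {G, K, L, M}.
State L is in {G, K, L, M}.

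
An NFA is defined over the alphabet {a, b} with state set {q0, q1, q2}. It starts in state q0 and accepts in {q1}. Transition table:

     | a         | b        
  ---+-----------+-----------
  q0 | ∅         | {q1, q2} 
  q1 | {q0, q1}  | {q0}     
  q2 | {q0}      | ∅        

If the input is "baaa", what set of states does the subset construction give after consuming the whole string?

{q0, q1}

Start in {q0}.
Read 'b': q0→{q1, q2}; now {q1, q2}.
Read 'a': q1→{q0, q1}, q2→{q0}; now {q0, q1}.
Read 'a': q0→∅, q1→{q0, q1}; now {q0, q1}.
Read 'a': q0→∅, q1→{q0, q1}; now {q0, q1}.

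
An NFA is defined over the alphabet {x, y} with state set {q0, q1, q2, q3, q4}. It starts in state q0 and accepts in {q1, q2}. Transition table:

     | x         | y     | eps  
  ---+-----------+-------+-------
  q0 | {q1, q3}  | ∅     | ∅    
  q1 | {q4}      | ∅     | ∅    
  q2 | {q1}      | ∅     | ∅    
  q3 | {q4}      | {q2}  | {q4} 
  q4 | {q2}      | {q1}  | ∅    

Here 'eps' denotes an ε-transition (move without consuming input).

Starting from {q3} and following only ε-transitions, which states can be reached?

{q3, q4}

Begin with {q3}.
ε-move q3 → q4; add q4.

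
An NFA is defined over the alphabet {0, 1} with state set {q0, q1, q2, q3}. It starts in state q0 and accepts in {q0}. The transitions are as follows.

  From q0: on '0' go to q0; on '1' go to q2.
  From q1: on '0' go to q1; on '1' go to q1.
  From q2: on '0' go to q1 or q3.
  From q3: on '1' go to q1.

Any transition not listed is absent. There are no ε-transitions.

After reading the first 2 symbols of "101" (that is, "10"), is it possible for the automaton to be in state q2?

No

Start in {q0}.
Read '1': {q0} → {q2}.
Read '0': {q2} → {q1, q3}.
State q2 is not in {q1, q3}.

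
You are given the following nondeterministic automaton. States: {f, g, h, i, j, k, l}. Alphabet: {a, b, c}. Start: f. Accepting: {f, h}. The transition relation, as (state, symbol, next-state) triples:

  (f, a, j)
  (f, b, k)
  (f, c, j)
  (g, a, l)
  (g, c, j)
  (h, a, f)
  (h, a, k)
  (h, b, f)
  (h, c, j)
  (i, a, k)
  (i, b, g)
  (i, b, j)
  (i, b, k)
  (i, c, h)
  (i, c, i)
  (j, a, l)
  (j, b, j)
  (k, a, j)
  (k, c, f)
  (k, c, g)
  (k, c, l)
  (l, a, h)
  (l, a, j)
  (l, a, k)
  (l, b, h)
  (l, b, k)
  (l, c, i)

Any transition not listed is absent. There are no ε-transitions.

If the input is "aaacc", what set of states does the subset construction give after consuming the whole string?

{i, j}

Start in {f}.
Read 'a': {f} → {j}.
Read 'a': {j} → {l}.
Read 'a': {l} → {h, j, k}.
Read 'c': {h, j, k} → {f, g, j, l}.
Read 'c': {f, g, j, l} → {i, j}.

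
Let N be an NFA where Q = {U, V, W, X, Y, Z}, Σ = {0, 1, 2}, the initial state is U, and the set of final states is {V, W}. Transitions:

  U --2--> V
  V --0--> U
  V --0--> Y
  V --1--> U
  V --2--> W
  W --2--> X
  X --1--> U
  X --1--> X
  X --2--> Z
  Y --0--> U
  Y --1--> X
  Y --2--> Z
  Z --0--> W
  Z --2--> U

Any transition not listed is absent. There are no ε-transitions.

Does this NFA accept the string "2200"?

Start in {U}.
Read '2': {U} → {V}.
Read '2': {V} → {W}.
Read '0': {W} → ∅.
The set is empty and remains empty for the remaining 1 symbol.
The final set ∅ contains no accepting state.

No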